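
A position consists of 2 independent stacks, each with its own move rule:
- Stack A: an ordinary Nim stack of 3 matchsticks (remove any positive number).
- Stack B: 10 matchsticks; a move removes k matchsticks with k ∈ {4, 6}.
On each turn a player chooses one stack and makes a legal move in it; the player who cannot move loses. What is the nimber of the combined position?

Stack A is a plain Nim stack of size 3, so its Grundy value is 3.
For stack B, compute g(0), g(1), … with moves {4, 6}:
g(0) = mex{} = 0
g(1) = mex{} = 0
g(2) = mex{} = 0
g(3) = mex{} = 0
g(4) = mex{0} = 1
g(5) = mex{0} = 1
g(6) = mex{0} = 1
g(7) = mex{0} = 1
g(8) = mex{0,1} = 2
g(9) = mex{0,1} = 2
g(10) = mex{1} = 0
So g(10) = 0.
The value of a disjunctive sum is the nim-sum of the parts.
Combined value = 3 ⊕ 0 = 3.

3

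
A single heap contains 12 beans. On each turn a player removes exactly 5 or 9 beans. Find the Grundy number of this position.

Compute g(0), g(1), … for moves {5, 9}:
k:     0  1  2  3  4  5  6  7  8  9 10 11 12
g(k):  0  0  0  0  0  1  1  1  1  1  2  2  2
So g(12) = 2.

2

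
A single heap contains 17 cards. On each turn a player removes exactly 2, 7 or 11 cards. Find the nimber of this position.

Compute g(0), g(1), … for moves {2, 7, 11}:
k:     0  1  2  3  4  5  6  7  8  9 10 11 12 13 14 15 16 17
g(k):  0  0  1  1  0  0  1  1  2  0  0  1  1  0  0  1  1  2
So g(17) = 2.

2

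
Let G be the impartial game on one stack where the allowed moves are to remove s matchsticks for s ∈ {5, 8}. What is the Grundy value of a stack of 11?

Compute g(0), g(1), … for moves {5, 8}:
k:     0  1  2  3  4  5  6  7  8  9 10 11
g(k):  0  0  0  0  0  1  1  1  1  1  2  2
So g(11) = 2.

2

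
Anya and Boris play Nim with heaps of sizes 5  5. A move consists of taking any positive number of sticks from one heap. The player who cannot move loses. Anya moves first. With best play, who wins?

Boris wins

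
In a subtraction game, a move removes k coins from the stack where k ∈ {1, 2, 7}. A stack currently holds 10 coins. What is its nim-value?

1

Compute g(0), g(1), … for moves {1, 2, 7}:
g(0) = mex{} = 0
g(1) = mex{0} = 1
g(2) = mex{0,1} = 2
g(3) = mex{1,2} = 0
g(4) = mex{0,2} = 1
g(5) = mex{0,1} = 2
g(6) = mex{1,2} = 0
g(7) = mex{0,2} = 1
g(8) = mex{0,1} = 2
g(9) = mex{1,2} = 0
g(10) = mex{0,2} = 1
So g(10) = 1.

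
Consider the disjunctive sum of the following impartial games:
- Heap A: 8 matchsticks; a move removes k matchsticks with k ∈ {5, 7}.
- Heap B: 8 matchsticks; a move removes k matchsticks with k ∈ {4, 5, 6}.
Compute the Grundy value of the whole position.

Grundy values for heap A (subtraction set {5, 7}):
g(0) = mex{} = 0
g(1) = mex{} = 0
g(2) = mex{} = 0
g(3) = mex{} = 0
g(4) = mex{} = 0
g(5) = mex{0} = 1
g(6) = mex{0} = 1
g(7) = mex{0} = 1
g(8) = mex{0} = 1
So g(8) = 1.
Build the Grundy sequence for heap B with g(k) = mex{g(k−s) : s ∈ {4, 5, 6}, s ≤ k}:
k:     0  1  2  3  4  5  6  7  8
g(k):  0  0  0  0  1  1  1  1  2
So g(8) = 2.
The value of a disjunctive sum is the nim-sum of the parts.
Combined value = 1 ⊕ 2 = 3.

3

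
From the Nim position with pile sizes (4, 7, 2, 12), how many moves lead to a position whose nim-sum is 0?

1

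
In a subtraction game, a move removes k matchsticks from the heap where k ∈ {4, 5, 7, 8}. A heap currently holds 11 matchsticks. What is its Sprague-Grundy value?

2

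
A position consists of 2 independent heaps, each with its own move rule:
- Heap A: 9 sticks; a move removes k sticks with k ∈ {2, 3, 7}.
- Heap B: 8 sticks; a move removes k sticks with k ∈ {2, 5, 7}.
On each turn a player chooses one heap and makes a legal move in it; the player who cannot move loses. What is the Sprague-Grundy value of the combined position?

0

Build the Grundy sequence for heap A with g(k) = mex{g(k−s) : s ∈ {2, 3, 7}, s ≤ k}:
g(0) = mex{} = 0
g(1) = mex{} = 0
g(2) = mex{0} = 1
g(3) = mex{0} = 1
g(4) = mex{0,1} = 2
g(5) = mex{1} = 0
g(6) = mex{1,2} = 0
g(7) = mex{0,2} = 1
g(8) = mex{0} = 1
g(9) = mex{0,1} = 2
So g(9) = 2.
For heap B, compute g(0), g(1), … with moves {2, 5, 7}:
g(0) = mex{} = 0
g(1) = mex{} = 0
g(2) = mex{0} = 1
g(3) = mex{0} = 1
g(4) = mex{1} = 0
g(5) = mex{0,1} = 2
g(6) = mex{0} = 1
g(7) = mex{0,1,2} = 3
g(8) = mex{0,1} = 2
So g(8) = 2.
By the Sprague-Grundy theorem, the Grundy value of a sum of independent games is the XOR of the component values.
Combined value = 2 XOR 2 = 0.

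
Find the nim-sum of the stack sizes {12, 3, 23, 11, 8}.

Compute the nim-sum pairwise:
12 ⊕ 3 = 15
15 ⊕ 23 = 24
24 ⊕ 11 = 19
19 ⊕ 8 = 27

27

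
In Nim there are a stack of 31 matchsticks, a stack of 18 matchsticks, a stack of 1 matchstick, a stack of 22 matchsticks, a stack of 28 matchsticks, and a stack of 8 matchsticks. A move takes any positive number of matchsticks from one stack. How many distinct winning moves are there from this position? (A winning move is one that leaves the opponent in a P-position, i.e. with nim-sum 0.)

In binary:
  11111  (31)
  10010  (18)
  00001  (1)
  10110  (22)
  11100  (28)
  01000  (8)
  -----
  01110  (14)
The overall nim-sum is X = 14. A stack of size p has a winning move iff p XOR X < p (reduce it to p XOR X).
  31: 31 XOR 14 = 17 < 31 — winning move (to 17).
  18: 18 XOR 14 = 28 ≥ 18 — no move.
  1: 1 XOR 14 = 15 ≥ 1 — no move.
  22: 22 XOR 14 = 24 ≥ 22 — no move.
  28: 28 XOR 14 = 18 < 28 — winning move (to 18).
  8: 8 XOR 14 = 6 < 8 — winning move (to 6).
That gives 3 winning moves.

3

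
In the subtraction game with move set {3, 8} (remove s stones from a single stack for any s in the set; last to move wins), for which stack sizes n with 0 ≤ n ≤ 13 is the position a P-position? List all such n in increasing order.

Grundy values for subtraction set {3, 8}:
g(0) = mex{} = 0
g(1) = mex{} = 0
g(2) = mex{} = 0
g(3) = mex{0} = 1
g(4) = mex{0} = 1
g(5) = mex{0} = 1
g(6) = mex{1} = 0
g(7) = mex{1} = 0
g(8) = mex{0,1} = 2
g(9) = mex{0} = 1
g(10) = mex{0} = 1
g(11) = mex{1,2} = 0
g(12) = mex{1} = 0
g(13) = mex{1} = 0
The P-positions (g = 0) in 0..13 are 0, 1, 2, 6, 7, 11, 12, 13.

0, 1, 2, 6, 7, 11, 12, 13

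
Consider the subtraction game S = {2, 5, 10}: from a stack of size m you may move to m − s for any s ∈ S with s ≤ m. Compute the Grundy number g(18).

1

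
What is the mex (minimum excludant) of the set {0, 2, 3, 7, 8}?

1

0 is in the set but 1 is not, so the mex is 1.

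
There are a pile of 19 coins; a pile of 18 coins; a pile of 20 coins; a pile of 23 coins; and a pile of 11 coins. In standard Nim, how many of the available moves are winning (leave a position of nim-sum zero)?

1

Compute the nim-sum pairwise:
19 ^ 18 = 1
1 ^ 20 = 21
21 ^ 23 = 2
2 ^ 11 = 9
The overall nim-sum is X = 9. A pile of size p has a winning move iff p XOR X < p (reduce it to p XOR X).
  19: 19 XOR 9 = 26 ≥ 19 — no move.
  18: 18 XOR 9 = 27 ≥ 18 — no move.
  20: 20 XOR 9 = 29 ≥ 20 — no move.
  23: 23 XOR 9 = 30 ≥ 23 — no move.
  11: 11 XOR 9 = 2 < 11 — winning move (to 2).
That gives 1 winning move.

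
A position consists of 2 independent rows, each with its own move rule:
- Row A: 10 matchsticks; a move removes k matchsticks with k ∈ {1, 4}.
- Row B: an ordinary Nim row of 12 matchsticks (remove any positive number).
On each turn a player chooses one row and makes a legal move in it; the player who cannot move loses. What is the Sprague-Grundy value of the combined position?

Grundy values for row A (subtraction set {1, 4}):
k:     0  1  2  3  4  5  6  7  8  9 10
g(k):  0  1  0  1  2  0  1  0  1  2  0
So g(10) = 0.
Row B is a plain Nim row of size 12, so its Grundy value is 12.
By the Sprague-Grundy theorem, the Grundy value of a sum of independent games is the XOR of the component values.
Combined value = 0 XOR 12 = 12.

12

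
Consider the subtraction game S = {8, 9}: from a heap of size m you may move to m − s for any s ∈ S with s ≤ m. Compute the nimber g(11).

1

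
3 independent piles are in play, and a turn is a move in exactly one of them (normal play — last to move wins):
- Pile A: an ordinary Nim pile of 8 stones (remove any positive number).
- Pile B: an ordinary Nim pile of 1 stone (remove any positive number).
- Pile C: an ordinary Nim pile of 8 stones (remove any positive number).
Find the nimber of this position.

1

Pile A is a plain Nim pile of size 8, so its Grundy value is 8.
Pile B is a plain Nim pile of size 1, so its Grundy value is 1.
Pile C is a plain Nim pile of size 8, so its Grundy value is 8.
By the Sprague-Grundy theorem, the Grundy value of a sum of independent games is the XOR of the component values.
Combined value = 8 ⊕ 1 ⊕ 8 = 1.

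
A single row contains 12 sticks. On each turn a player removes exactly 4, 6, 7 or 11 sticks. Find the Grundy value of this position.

Compute g(0), g(1), … for moves {4, 6, 7, 11}:
k:     0  1  2  3  4  5  6  7  8  9 10 11 12
g(k):  0  0  0  0  1  1  1  1  2  2  2  2  3
So g(12) = 3.

3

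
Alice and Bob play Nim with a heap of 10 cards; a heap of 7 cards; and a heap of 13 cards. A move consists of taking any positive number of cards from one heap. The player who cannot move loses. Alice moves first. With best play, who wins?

Compute the nim-sum pairwise:
10 ^ 7 = 13
13 ^ 13 = 0
The nim-sum is 0, so this is a P-position: the player to move is in a losing position under optimal play; Alice is about to move from it and so loses — Bob wins.

Bob wins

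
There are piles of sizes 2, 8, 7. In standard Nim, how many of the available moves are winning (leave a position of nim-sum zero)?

1

Nim-sum: 2 ^ 8 ^ 7 = 13.
The overall nim-sum is X = 13. A pile of size p has a winning move iff p XOR X < p (reduce it to p XOR X).
  2: 2 XOR 13 = 15 ≥ 2 — no move.
  8: 8 XOR 13 = 5 < 8 — winning move (to 5).
  7: 7 XOR 13 = 10 ≥ 7 — no move.
That gives 1 winning move.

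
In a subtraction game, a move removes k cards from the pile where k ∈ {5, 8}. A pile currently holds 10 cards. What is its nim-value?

2

Build the Grundy sequence with g(k) = mex{g(k−s) : s ∈ {5, 8}, s ≤ k}:
g(0) = mex{} = 0
g(1) = mex{} = 0
g(2) = mex{} = 0
g(3) = mex{} = 0
g(4) = mex{} = 0
g(5) = mex{0} = 1
g(6) = mex{0} = 1
g(7) = mex{0} = 1
g(8) = mex{0} = 1
g(9) = mex{0} = 1
g(10) = mex{0,1} = 2
So g(10) = 2.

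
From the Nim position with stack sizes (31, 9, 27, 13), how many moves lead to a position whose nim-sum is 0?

0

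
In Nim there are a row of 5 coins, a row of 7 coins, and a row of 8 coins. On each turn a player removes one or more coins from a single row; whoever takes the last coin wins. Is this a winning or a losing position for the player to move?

Winning position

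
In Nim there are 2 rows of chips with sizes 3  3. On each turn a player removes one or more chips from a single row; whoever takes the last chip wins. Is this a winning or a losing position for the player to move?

Losing position

Nim-sum: 3 ⊕ 3 = 0.
The nim-sum is 0, so this is a P-position: the player to move is in a losing position under optimal play.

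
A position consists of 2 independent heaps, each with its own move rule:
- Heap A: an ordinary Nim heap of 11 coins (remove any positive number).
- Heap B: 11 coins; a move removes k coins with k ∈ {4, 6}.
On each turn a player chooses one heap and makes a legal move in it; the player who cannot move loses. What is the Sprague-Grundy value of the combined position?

Heap A is a plain Nim heap of size 11, so its Grundy value is 11.
Grundy values for heap B (subtraction set {4, 6}):
k:     0  1  2  3  4  5  6  7  8  9 10 11
g(k):  0  0  0  0  1  1  1  1  2  2  0  0
So g(11) = 0.
By the Sprague-Grundy theorem, the Grundy value of a sum of independent games is the XOR of the component values.
Combined value = 11 XOR 0 = 11.

11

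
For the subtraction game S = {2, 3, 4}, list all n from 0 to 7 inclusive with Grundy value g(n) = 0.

Build the Grundy sequence with g(k) = mex{g(k−s) : s ∈ {2, 3, 4}, s ≤ k}:
g(0) = mex{} = 0
g(1) = mex{} = 0
g(2) = mex{0} = 1
g(3) = mex{0} = 1
g(4) = mex{0,1} = 2
g(5) = mex{0,1} = 2
g(6) = mex{1,2} = 0
g(7) = mex{1,2} = 0
The P-positions (g = 0) in 0..7 are 0, 1, 6, 7.

0, 1, 6, 7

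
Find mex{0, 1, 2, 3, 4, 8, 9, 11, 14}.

5

The values 0, 1, 2, 3, 4 are all present; 5 is the first non-negative integer missing from the set.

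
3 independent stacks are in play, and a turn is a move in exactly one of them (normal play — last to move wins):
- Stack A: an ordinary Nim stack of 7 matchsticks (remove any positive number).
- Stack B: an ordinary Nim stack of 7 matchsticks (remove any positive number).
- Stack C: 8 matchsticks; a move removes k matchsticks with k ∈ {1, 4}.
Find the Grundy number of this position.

1

Stack A is a plain Nim stack of size 7, so its Grundy value is 7.
Stack B is a plain Nim stack of size 7, so its Grundy value is 7.
For stack C, compute g(0), g(1), … with moves {1, 4}:
g(0) = mex{} = 0
g(1) = mex{0} = 1
g(2) = mex{1} = 0
g(3) = mex{0} = 1
g(4) = mex{0,1} = 2
g(5) = mex{1,2} = 0
g(6) = mex{0} = 1
g(7) = mex{1} = 0
g(8) = mex{0,2} = 1
So g(8) = 1.
By the Sprague-Grundy theorem, the Grundy value of a sum of independent games is the XOR of the component values.
Combined value = 7 XOR 7 XOR 1 = 1.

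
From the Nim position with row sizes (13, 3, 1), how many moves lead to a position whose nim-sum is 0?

1

Nim-sum: 13 XOR 3 XOR 1 = 15.
The overall nim-sum is X = 15. A row of size p has a winning move iff p XOR X < p (reduce it to p XOR X).
  13: 13 XOR 15 = 2 < 13 — winning move (to 2).
  3: 3 XOR 15 = 12 ≥ 3 — no move.
  1: 1 XOR 15 = 14 ≥ 1 — no move.
That gives 1 winning move.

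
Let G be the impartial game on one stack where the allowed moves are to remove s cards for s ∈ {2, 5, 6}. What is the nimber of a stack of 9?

Compute g(0), g(1), … for moves {2, 5, 6}:
k:     0  1  2  3  4  5  6  7  8  9
g(k):  0  0  1  1  0  2  1  3  0  2
So g(9) = 2.

2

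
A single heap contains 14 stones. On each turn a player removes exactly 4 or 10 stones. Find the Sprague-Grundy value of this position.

0

Compute g(0), g(1), … for moves {4, 10}:
g(0) = mex{} = 0
g(1) = mex{} = 0
g(2) = mex{} = 0
g(3) = mex{} = 0
g(4) = mex{0} = 1
g(5) = mex{0} = 1
g(6) = mex{0} = 1
g(7) = mex{0} = 1
g(8) = mex{1} = 0
g(9) = mex{1} = 0
g(10) = mex{0,1} = 2
g(11) = mex{0,1} = 2
g(12) = mex{0} = 1
g(13) = mex{0} = 1
g(14) = mex{1,2} = 0
So g(14) = 0.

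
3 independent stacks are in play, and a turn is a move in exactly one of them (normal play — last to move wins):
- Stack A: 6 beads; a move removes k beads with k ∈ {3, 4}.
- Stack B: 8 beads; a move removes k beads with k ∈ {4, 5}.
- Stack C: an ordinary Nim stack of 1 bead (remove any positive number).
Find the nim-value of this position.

Grundy values for stack A (subtraction set {3, 4}):
k:     0  1  2  3  4  5  6
g(k):  0  0  0  1  1  1  2
So g(6) = 2.
For stack B, compute g(0), g(1), … with moves {4, 5}:
g(0) = mex{} = 0
g(1) = mex{} = 0
g(2) = mex{} = 0
g(3) = mex{} = 0
g(4) = mex{0} = 1
g(5) = mex{0} = 1
g(6) = mex{0} = 1
g(7) = mex{0} = 1
g(8) = mex{0,1} = 2
So g(8) = 2.
Stack C is a plain Nim stack of size 1, so its Grundy value is 1.
The value of a disjunctive sum is the nim-sum of the parts.
Combined value = 2 XOR 2 XOR 1 = 1.

1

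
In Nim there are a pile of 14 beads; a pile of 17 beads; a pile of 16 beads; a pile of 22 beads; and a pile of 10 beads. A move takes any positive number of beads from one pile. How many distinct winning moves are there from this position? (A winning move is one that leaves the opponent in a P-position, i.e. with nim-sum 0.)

Nim-sum: 14 XOR 17 XOR 16 XOR 22 XOR 10 = 19.
The overall nim-sum is X = 19. A pile of size p has a winning move iff p XOR X < p (reduce it to p XOR X).
  14: 14 XOR 19 = 29 ≥ 14 — no move.
  17: 17 XOR 19 = 2 < 17 — winning move (to 2).
  16: 16 XOR 19 = 3 < 16 — winning move (to 3).
  22: 22 XOR 19 = 5 < 22 — winning move (to 5).
  10: 10 XOR 19 = 25 ≥ 10 — no move.
That gives 3 winning moves.

3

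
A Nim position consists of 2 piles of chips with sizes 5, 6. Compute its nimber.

Nim-sum: 5 XOR 6 = 3.

3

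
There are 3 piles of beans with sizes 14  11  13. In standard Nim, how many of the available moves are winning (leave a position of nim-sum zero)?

In binary:
  1110  (14)
  1011  (11)
  1101  (13)
  ----
  1000  (8)
The overall nim-sum is X = 8. A pile of size p has a winning move iff p XOR X < p (reduce it to p XOR X).
  14: 14 XOR 8 = 6 < 14 — winning move (to 6).
  11: 11 XOR 8 = 3 < 11 — winning move (to 3).
  13: 13 XOR 8 = 5 < 13 — winning move (to 5).
That gives 3 winning moves.

3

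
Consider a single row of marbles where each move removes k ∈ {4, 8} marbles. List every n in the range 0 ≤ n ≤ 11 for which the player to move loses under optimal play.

0, 1, 2, 3

Build the Grundy sequence with g(k) = mex{g(k−s) : s ∈ {4, 8}, s ≤ k}:
g(0) = mex{} = 0
g(1) = mex{} = 0
g(2) = mex{} = 0
g(3) = mex{} = 0
g(4) = mex{0} = 1
g(5) = mex{0} = 1
g(6) = mex{0} = 1
g(7) = mex{0} = 1
g(8) = mex{0,1} = 2
g(9) = mex{0,1} = 2
g(10) = mex{0,1} = 2
g(11) = mex{0,1} = 2
The P-positions (g = 0) in 0..11 are 0, 1, 2, 3.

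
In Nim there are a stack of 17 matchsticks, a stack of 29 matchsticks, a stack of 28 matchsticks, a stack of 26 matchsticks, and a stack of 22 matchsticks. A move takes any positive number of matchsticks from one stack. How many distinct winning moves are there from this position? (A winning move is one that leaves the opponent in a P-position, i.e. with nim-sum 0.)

5

In binary:
  10001  (17)
  11101  (29)
  11100  (28)
  11010  (26)
  10110  (22)
  -----
  11100  (28)
The overall nim-sum is X = 28. A stack of size p has a winning move iff p XOR X < p (reduce it to p XOR X).
  17: 17 XOR 28 = 13 < 17 — winning move (to 13).
  29: 29 XOR 28 = 1 < 29 — winning move (to 1).
  28: 28 XOR 28 = 0 < 28 — winning move (to 0).
  26: 26 XOR 28 = 6 < 26 — winning move (to 6).
  22: 22 XOR 28 = 10 < 22 — winning move (to 10).
That gives 5 winning moves.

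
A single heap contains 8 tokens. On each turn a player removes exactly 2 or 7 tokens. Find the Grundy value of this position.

2

Compute g(0), g(1), … for moves {2, 7}:
k:     0  1  2  3  4  5  6  7  8
g(k):  0  0  1  1  0  0  1  1  2
So g(8) = 2.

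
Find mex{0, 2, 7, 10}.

0 is in the set but 1 is not, so the mex is 1.

1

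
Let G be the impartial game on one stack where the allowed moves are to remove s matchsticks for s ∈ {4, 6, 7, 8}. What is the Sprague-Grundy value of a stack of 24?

0

Compute g(0), g(1), … for moves {4, 6, 7, 8}:
k:     0  1  2  3  4  5  6  7  8  9 10 11 12 13 14 15 16 17 18 19 20 21 22 23 24
g(k):  0  0  0  0  1  1  1  1  2  2  2  2  0  0  0  0  1  1  1  1  2  2  2  2  0
So g(24) = 0.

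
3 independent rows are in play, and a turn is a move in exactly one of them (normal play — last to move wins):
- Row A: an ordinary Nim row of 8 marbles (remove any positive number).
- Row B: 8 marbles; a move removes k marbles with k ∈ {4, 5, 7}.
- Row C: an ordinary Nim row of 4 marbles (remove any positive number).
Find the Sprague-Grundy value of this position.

Row A is a plain Nim row of size 8, so its Grundy value is 8.
Grundy values for row B (subtraction set {4, 5, 7}):
g(0) = mex{} = 0
g(1) = mex{} = 0
g(2) = mex{} = 0
g(3) = mex{} = 0
g(4) = mex{0} = 1
g(5) = mex{0} = 1
g(6) = mex{0} = 1
g(7) = mex{0} = 1
g(8) = mex{0,1} = 2
So g(8) = 2.
Row C is a plain Nim row of size 4, so its Grundy value is 4.
The value of a disjunctive sum is the nim-sum of the parts.
Combined value = 8 ⊕ 2 ⊕ 4 = 14.

14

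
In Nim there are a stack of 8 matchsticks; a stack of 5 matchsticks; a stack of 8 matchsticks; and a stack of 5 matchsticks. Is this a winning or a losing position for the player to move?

Bitwise XOR of the heap sizes:
  1000  (8)
  0101  (5)
  1000  (8)
  0101  (5)
  ----
  0000  (0)
The nim-sum is 0, so this is a P-position: the player to move is in a losing position under optimal play.

Losing position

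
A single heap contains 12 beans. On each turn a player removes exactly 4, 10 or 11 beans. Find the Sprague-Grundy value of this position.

Compute g(0), g(1), … for moves {4, 10, 11}:
g(0) = mex{} = 0
g(1) = mex{} = 0
g(2) = mex{} = 0
g(3) = mex{} = 0
g(4) = mex{0} = 1
g(5) = mex{0} = 1
g(6) = mex{0} = 1
g(7) = mex{0} = 1
g(8) = mex{1} = 0
g(9) = mex{1} = 0
g(10) = mex{0,1} = 2
g(11) = mex{0,1} = 2
g(12) = mex{0} = 1
So g(12) = 1.

1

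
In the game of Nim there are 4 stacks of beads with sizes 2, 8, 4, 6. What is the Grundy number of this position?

Compute the nim-sum pairwise:
2 ^ 8 = 10
10 ^ 4 = 14
14 ^ 6 = 8

8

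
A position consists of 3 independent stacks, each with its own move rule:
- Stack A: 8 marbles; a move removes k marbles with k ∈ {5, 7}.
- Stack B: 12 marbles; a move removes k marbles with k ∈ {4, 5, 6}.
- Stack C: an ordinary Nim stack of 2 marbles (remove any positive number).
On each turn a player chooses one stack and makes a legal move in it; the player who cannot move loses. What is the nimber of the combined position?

3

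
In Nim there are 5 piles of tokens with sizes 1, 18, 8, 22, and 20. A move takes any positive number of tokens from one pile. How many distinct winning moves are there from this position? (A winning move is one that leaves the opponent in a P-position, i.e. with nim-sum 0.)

Write each in binary and XOR column by column:
  00001  (1)
  10010  (18)
  01000  (8)
  10110  (22)
  10100  (20)
  -----
  11001  (25)
The overall nim-sum is X = 25. A pile of size p has a winning move iff p XOR X < p (reduce it to p XOR X).
  1: 1 XOR 25 = 24 ≥ 1 — no move.
  18: 18 XOR 25 = 11 < 18 — winning move (to 11).
  8: 8 XOR 25 = 17 ≥ 8 — no move.
  22: 22 XOR 25 = 15 < 22 — winning move (to 15).
  20: 20 XOR 25 = 13 < 20 — winning move (to 13).
That gives 3 winning moves.

3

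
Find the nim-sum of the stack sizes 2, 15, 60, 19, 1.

35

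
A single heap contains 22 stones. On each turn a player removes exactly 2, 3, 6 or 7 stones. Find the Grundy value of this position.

Grundy values for subtraction set {2, 3, 6, 7}:
k:     0  1  2  3  4  5  6  7  8  9 10 11 12 13 14 15 16 17 18 19 20 21 22
g(k):  0  0  1  1  2  0  3  1  2  0  0  1  1  2  0  3  1  2  0  0  1  1  2
So g(22) = 2.

2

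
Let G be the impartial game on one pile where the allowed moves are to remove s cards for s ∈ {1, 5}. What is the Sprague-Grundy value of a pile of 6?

Build the Grundy sequence with g(k) = mex{g(k−s) : s ∈ {1, 5}, s ≤ k}:
k:     0  1  2  3  4  5  6
g(k):  0  1  0  1  0  1  0
So g(6) = 0.

0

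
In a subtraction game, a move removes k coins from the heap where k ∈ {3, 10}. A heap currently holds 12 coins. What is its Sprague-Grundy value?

Build the Grundy sequence with g(k) = mex{g(k−s) : s ∈ {3, 10}, s ≤ k}:
k:     0  1  2  3  4  5  6  7  8  9 10 11 12
g(k):  0  0  0  1  1  1  0  0  0  1  1  1  2
So g(12) = 2.

2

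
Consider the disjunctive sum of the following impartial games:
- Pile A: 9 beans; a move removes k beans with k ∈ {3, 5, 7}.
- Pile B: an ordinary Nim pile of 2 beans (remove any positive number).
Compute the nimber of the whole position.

1

Build the Grundy sequence for pile A with g(k) = mex{g(k−s) : s ∈ {3, 5, 7}, s ≤ k}:
k:     0  1  2  3  4  5  6  7  8  9
g(k):  0  0  0  1  1  1  2  2  2  3
So g(9) = 3.
Pile B is a plain Nim pile of size 2, so its Grundy value is 2.
The value of a disjunctive sum is the nim-sum of the parts.
Combined value = 3 XOR 2 = 1.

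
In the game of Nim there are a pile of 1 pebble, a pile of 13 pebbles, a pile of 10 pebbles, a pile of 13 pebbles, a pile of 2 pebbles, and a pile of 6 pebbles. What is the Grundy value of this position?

Compute the nim-sum pairwise:
1 ^ 13 = 12
12 ^ 10 = 6
6 ^ 13 = 11
11 ^ 2 = 9
9 ^ 6 = 15

15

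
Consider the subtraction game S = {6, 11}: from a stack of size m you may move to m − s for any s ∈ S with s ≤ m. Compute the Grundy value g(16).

2

Compute g(0), g(1), … for moves {6, 11}:
k:     0  1  2  3  4  5  6  7  8  9 10 11 12 13 14 15 16
g(k):  0  0  0  0  0  0  1  1  1  1  1  1  2  2  2  2  2
So g(16) = 2.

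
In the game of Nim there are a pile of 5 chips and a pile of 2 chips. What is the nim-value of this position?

7

In binary:
  101  (5)
  010  (2)
  ---
  111  (7)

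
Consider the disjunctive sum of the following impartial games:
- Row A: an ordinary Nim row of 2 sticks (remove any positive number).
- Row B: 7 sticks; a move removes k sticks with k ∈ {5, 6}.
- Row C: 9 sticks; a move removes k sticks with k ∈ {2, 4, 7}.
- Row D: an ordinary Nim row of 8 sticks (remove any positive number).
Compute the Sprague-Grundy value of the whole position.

Row A is a plain Nim row of size 2, so its Grundy value is 2.
Grundy values for row B (subtraction set {5, 6}):
g(0) = mex{} = 0
g(1) = mex{} = 0
g(2) = mex{} = 0
g(3) = mex{} = 0
g(4) = mex{} = 0
g(5) = mex{0} = 1
g(6) = mex{0} = 1
g(7) = mex{0} = 1
So g(7) = 1.
Build the Grundy sequence for row C with g(k) = mex{g(k−s) : s ∈ {2, 4, 7}, s ≤ k}:
k:     0  1  2  3  4  5  6  7  8  9
g(k):  0  0  1  1  2  2  0  3  1  0
So g(9) = 0.
Row D is a plain Nim row of size 8, so its Grundy value is 8.
The value of a disjunctive sum is the nim-sum of the parts.
Combined value = 2 ⊕ 1 ⊕ 0 ⊕ 8 = 11.

11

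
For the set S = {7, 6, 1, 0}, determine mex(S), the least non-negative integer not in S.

2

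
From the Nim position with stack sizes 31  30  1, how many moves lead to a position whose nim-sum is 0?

0

Bitwise XOR of the heap sizes:
  11111  (31)
  11110  (30)
  00001  (1)
  -----
  00000  (0)
The nim-sum is already 0, so every move leaves a nonzero nim-sum — there are no winning moves.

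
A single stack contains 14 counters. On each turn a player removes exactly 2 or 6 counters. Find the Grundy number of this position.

Compute g(0), g(1), … for moves {2, 6}:
g(0) = mex{} = 0
g(1) = mex{} = 0
g(2) = mex{0} = 1
g(3) = mex{0} = 1
g(4) = mex{1} = 0
g(5) = mex{1} = 0
g(6) = mex{0} = 1
g(7) = mex{0} = 1
g(8) = mex{1} = 0
g(9) = mex{1} = 0
g(10) = mex{0} = 1
g(11) = mex{0} = 1
g(12) = mex{1} = 0
g(13) = mex{1} = 0
g(14) = mex{0} = 1
So g(14) = 1.

1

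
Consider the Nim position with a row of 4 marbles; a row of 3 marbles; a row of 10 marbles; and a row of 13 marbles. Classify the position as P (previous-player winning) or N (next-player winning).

P-position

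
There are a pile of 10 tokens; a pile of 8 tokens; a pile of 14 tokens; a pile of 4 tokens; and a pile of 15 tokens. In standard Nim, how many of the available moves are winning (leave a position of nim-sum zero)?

3

In binary:
  1010  (10)
  1000  (8)
  1110  (14)
  0100  (4)
  1111  (15)
  ----
  0111  (7)
The overall nim-sum is X = 7. A pile of size p has a winning move iff p XOR X < p (reduce it to p XOR X).
  10: 10 XOR 7 = 13 ≥ 10 — no move.
  8: 8 XOR 7 = 15 ≥ 8 — no move.
  14: 14 XOR 7 = 9 < 14 — winning move (to 9).
  4: 4 XOR 7 = 3 < 4 — winning move (to 3).
  15: 15 XOR 7 = 8 < 15 — winning move (to 8).
That gives 3 winning moves.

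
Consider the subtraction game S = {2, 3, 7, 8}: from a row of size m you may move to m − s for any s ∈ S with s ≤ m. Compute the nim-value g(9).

Build the Grundy sequence with g(k) = mex{g(k−s) : s ∈ {2, 3, 7, 8}, s ≤ k}:
k:     0  1  2  3  4  5  6  7  8  9
g(k):  0  0  1  1  2  0  0  1  1  2
So g(9) = 2.

2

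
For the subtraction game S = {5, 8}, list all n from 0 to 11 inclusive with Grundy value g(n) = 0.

0, 1, 2, 3, 4

Grundy values for subtraction set {5, 8}:
k:     0  1  2  3  4  5  6  7  8  9 10 11
g(k):  0  0  0  0  0  1  1  1  1  1  2  2
The P-positions (g = 0) in 0..11 are 0, 1, 2, 3, 4.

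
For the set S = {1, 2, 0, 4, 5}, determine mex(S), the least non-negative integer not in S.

3

The values 0, 1, 2 are all present; 3 is the first non-negative integer missing from the set.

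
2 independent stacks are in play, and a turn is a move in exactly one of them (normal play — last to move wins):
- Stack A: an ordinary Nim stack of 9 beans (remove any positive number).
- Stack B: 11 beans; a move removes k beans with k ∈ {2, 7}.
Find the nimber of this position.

8

Stack A is a plain Nim stack of size 9, so its Grundy value is 9.
For stack B, compute g(0), g(1), … with moves {2, 7}:
g(0) = mex{} = 0
g(1) = mex{} = 0
g(2) = mex{0} = 1
g(3) = mex{0} = 1
g(4) = mex{1} = 0
g(5) = mex{1} = 0
g(6) = mex{0} = 1
g(7) = mex{0} = 1
g(8) = mex{0,1} = 2
g(9) = mex{1} = 0
g(10) = mex{1,2} = 0
g(11) = mex{0} = 1
So g(11) = 1.
By the Sprague-Grundy theorem, the Grundy value of a sum of independent games is the XOR of the component values.
Combined value = 9 XOR 1 = 8.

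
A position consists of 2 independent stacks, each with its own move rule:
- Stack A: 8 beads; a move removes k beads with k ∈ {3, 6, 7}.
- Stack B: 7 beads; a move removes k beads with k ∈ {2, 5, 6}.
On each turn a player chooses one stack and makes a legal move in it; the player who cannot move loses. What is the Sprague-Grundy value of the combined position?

Grundy values for stack A (subtraction set {3, 6, 7}):
g(0) = mex{} = 0
g(1) = mex{} = 0
g(2) = mex{} = 0
g(3) = mex{0} = 1
g(4) = mex{0} = 1
g(5) = mex{0} = 1
g(6) = mex{0,1} = 2
g(7) = mex{0,1} = 2
g(8) = mex{0,1} = 2
So g(8) = 2.
Grundy values for stack B (subtraction set {2, 5, 6}):
g(0) = mex{} = 0
g(1) = mex{} = 0
g(2) = mex{0} = 1
g(3) = mex{0} = 1
g(4) = mex{1} = 0
g(5) = mex{0,1} = 2
g(6) = mex{0} = 1
g(7) = mex{0,1,2} = 3
So g(7) = 3.
The value of a disjunctive sum is the nim-sum of the parts.
Combined value = 2 XOR 3 = 1.

1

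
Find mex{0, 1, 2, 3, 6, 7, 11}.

4

The values 0, 1, 2, 3 are all present; 4 is the first non-negative integer missing from the set.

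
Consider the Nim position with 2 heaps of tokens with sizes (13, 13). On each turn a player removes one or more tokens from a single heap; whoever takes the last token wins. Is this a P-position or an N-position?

Compute the nim-sum pairwise:
13 ^ 13 = 0
The nim-sum is 0, so this is a P-position: the player to move is in a losing position under optimal play.

P-position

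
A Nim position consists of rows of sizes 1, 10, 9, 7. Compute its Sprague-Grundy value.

5

Nim-sum: 1 ^ 10 ^ 9 ^ 7 = 5.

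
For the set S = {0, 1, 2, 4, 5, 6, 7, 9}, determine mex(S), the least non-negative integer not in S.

The values 0, 1, 2 are all present; 3 is the first non-negative integer missing from the set.

3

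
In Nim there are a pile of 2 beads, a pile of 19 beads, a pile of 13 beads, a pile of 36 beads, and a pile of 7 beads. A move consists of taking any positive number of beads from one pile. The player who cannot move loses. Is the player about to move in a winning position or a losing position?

Winning position

Nim-sum: 2 XOR 19 XOR 13 XOR 36 XOR 7 = 63.
The nim-sum is 63 ≠ 0, so this is an N-position: the player to move can win.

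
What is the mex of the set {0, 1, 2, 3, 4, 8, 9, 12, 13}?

5

The values 0, 1, 2, 3, 4 are all present; 5 is the first non-negative integer missing from the set.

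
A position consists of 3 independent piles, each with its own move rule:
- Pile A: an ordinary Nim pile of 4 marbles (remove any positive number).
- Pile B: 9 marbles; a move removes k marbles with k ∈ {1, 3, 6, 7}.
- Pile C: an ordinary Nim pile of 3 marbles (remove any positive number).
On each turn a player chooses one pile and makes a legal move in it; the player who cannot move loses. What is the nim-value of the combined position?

Pile A is a plain Nim pile of size 4, so its Grundy value is 4.
Build the Grundy sequence for pile B with g(k) = mex{g(k−s) : s ∈ {1, 3, 6, 7}, s ≤ k}:
g(0) = mex{} = 0
g(1) = mex{0} = 1
g(2) = mex{1} = 0
g(3) = mex{0} = 1
g(4) = mex{1} = 0
g(5) = mex{0} = 1
g(6) = mex{0,1} = 2
g(7) = mex{0,1,2} = 3
g(8) = mex{0,1,3} = 2
g(9) = mex{0,1,2} = 3
So g(9) = 3.
Pile C is a plain Nim pile of size 3, so its Grundy value is 3.
By the Sprague-Grundy theorem, the Grundy value of a sum of independent games is the XOR of the component values.
Combined value = 4 XOR 3 XOR 3 = 4.

4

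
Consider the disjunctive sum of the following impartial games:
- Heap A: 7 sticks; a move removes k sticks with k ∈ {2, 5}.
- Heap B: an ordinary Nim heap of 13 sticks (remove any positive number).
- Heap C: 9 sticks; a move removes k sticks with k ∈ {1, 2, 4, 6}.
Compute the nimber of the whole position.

12

For heap A, compute g(0), g(1), … with moves {2, 5}:
g(0) = mex{} = 0
g(1) = mex{} = 0
g(2) = mex{0} = 1
g(3) = mex{0} = 1
g(4) = mex{1} = 0
g(5) = mex{0,1} = 2
g(6) = mex{0} = 1
g(7) = mex{1,2} = 0
So g(7) = 0.
Heap B is a plain Nim heap of size 13, so its Grundy value is 13.
Build the Grundy sequence for heap C with g(k) = mex{g(k−s) : s ∈ {1, 2, 4, 6}, s ≤ k}:
g(0) = mex{} = 0
g(1) = mex{0} = 1
g(2) = mex{0,1} = 2
g(3) = mex{1,2} = 0
g(4) = mex{0,2} = 1
g(5) = mex{0,1} = 2
g(6) = mex{0,1,2} = 3
g(7) = mex{0,1,2,3} = 4
g(8) = mex{1,2,3,4} = 0
g(9) = mex{0,2,4} = 1
So g(9) = 1.
The value of a disjunctive sum is the nim-sum of the parts.
Combined value = 0 XOR 13 XOR 1 = 12.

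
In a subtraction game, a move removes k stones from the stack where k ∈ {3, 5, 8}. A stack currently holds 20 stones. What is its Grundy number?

3

Grundy values for subtraction set {3, 5, 8}:
k:     0  1  2  3  4  5  6  7  8  9 10 11 12 13 14 15 16 17 18 19 20
g(k):  0  0  0  1  1  1  2  2  2  3  3  0  0  0  1  1  1  2  2  2  3
So g(20) = 3.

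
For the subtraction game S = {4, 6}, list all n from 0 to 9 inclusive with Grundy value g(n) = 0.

0, 1, 2, 3

Build the Grundy sequence with g(k) = mex{g(k−s) : s ∈ {4, 6}, s ≤ k}:
k:     0  1  2  3  4  5  6  7  8  9
g(k):  0  0  0  0  1  1  1  1  2  2
The P-positions (g = 0) in 0..9 are 0, 1, 2, 3.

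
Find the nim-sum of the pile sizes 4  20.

Compute the nim-sum pairwise:
4 ⊕ 20 = 16

16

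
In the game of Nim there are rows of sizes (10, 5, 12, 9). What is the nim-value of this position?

Nim-sum: 10 ^ 5 ^ 12 ^ 9 = 10.

10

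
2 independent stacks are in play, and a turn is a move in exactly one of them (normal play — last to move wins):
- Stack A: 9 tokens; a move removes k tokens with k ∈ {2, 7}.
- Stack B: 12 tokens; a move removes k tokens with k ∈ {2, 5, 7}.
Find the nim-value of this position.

1

Grundy values for stack A (subtraction set {2, 7}):
k:     0  1  2  3  4  5  6  7  8  9
g(k):  0  0  1  1  0  0  1  1  2  0
So g(9) = 0.
Build the Grundy sequence for stack B with g(k) = mex{g(k−s) : s ∈ {2, 5, 7}, s ≤ k}:
k:     0  1  2  3  4  5  6  7  8  9 10 11 12
g(k):  0  0  1  1  0  2  1  3  2  2  0  3  1
So g(12) = 1.
By the Sprague-Grundy theorem, the Grundy value of a sum of independent games is the XOR of the component values.
Combined value = 0 ⊕ 1 = 1.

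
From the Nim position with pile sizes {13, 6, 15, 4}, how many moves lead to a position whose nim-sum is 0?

Nim-sum: 13 ^ 6 ^ 15 ^ 4 = 0.
The nim-sum is already 0, so every move leaves a nonzero nim-sum — there are no winning moves.

0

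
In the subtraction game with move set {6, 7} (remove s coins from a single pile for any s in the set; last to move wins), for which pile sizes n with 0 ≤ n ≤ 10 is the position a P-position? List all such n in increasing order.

0, 1, 2, 3, 4, 5

Build the Grundy sequence with g(k) = mex{g(k−s) : s ∈ {6, 7}, s ≤ k}:
k:     0  1  2  3  4  5  6  7  8  9 10
g(k):  0  0  0  0  0  0  1  1  1  1  1
The P-positions (g = 0) in 0..10 are 0, 1, 2, 3, 4, 5.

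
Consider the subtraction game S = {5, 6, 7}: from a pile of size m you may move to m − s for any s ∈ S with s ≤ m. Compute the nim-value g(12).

0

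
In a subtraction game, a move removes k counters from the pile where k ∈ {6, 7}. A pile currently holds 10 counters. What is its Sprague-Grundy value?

1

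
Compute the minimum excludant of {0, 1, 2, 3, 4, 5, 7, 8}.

The values 0, 1, 2, 3, 4, 5 are all present; 6 is the first non-negative integer missing from the set.

6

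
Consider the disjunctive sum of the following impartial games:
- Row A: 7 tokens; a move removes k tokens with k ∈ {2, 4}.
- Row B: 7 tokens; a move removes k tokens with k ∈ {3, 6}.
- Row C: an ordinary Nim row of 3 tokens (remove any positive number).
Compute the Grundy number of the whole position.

1

Build the Grundy sequence for row A with g(k) = mex{g(k−s) : s ∈ {2, 4}, s ≤ k}:
g(0) = mex{} = 0
g(1) = mex{} = 0
g(2) = mex{0} = 1
g(3) = mex{0} = 1
g(4) = mex{0,1} = 2
g(5) = mex{0,1} = 2
g(6) = mex{1,2} = 0
g(7) = mex{1,2} = 0
So g(7) = 0.
Build the Grundy sequence for row B with g(k) = mex{g(k−s) : s ∈ {3, 6}, s ≤ k}:
g(0) = mex{} = 0
g(1) = mex{} = 0
g(2) = mex{} = 0
g(3) = mex{0} = 1
g(4) = mex{0} = 1
g(5) = mex{0} = 1
g(6) = mex{0,1} = 2
g(7) = mex{0,1} = 2
So g(7) = 2.
Row C is a plain Nim row of size 3, so its Grundy value is 3.
By the Sprague-Grundy theorem, the Grundy value of a sum of independent games is the XOR of the component values.
Combined value = 0 ⊕ 2 ⊕ 3 = 1.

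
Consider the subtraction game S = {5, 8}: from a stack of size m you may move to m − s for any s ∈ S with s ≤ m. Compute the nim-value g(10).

Build the Grundy sequence with g(k) = mex{g(k−s) : s ∈ {5, 8}, s ≤ k}:
k:     0  1  2  3  4  5  6  7  8  9 10
g(k):  0  0  0  0  0  1  1  1  1  1  2
So g(10) = 2.

2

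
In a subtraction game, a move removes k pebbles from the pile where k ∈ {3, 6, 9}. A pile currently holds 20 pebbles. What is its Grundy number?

Grundy values for subtraction set {3, 6, 9}:
k:     0  1  2  3  4  5  6  7  8  9 10 11 12 13 14 15 16 17 18 19 20
g(k):  0  0  0  1  1  1  2  2  2  3  3  3  0  0  0  1  1  1  2  2  2
So g(20) = 2.

2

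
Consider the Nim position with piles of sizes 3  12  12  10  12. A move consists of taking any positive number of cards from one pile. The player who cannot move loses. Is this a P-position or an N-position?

N-position

Nim-sum: 3 ⊕ 12 ⊕ 12 ⊕ 10 ⊕ 12 = 5.
The nim-sum is 5 ≠ 0, so this is an N-position: the player to move can win.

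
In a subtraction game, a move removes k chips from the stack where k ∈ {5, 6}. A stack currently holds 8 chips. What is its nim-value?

Build the Grundy sequence with g(k) = mex{g(k−s) : s ∈ {5, 6}, s ≤ k}:
g(0) = mex{} = 0
g(1) = mex{} = 0
g(2) = mex{} = 0
g(3) = mex{} = 0
g(4) = mex{} = 0
g(5) = mex{0} = 1
g(6) = mex{0} = 1
g(7) = mex{0} = 1
g(8) = mex{0} = 1
So g(8) = 1.

1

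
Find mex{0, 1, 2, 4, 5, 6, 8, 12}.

3

The values 0, 1, 2 are all present; 3 is the first non-negative integer missing from the set.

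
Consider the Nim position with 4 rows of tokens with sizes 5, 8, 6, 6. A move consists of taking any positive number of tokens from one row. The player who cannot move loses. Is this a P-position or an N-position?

Compute the nim-sum pairwise:
5 ⊕ 8 = 13
13 ⊕ 6 = 11
11 ⊕ 6 = 13
The nim-sum is 13 ≠ 0, so this is an N-position: the player to move can win.

N-position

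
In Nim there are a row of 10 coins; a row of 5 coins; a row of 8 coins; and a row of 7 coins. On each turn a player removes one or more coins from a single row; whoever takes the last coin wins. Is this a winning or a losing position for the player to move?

Compute the nim-sum pairwise:
10 ⊕ 5 = 15
15 ⊕ 8 = 7
7 ⊕ 7 = 0
The nim-sum is 0, so this is a P-position: the player to move is in a losing position under optimal play.

Losing position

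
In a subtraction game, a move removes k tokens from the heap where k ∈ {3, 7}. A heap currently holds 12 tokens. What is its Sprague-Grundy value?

Compute g(0), g(1), … for moves {3, 7}:
k:     0  1  2  3  4  5  6  7  8  9 10 11 12
g(k):  0  0  0  1  1  1  0  2  2  1  0  0  0
So g(12) = 0.

0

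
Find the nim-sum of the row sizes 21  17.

4

Compute the nim-sum pairwise:
21 XOR 17 = 4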